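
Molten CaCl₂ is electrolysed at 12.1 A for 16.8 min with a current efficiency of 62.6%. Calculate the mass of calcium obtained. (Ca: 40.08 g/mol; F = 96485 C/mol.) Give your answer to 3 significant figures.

1.59 g

Q = 12.1 × 1008 = 12200 C
n(e⁻) = 12200 / 96485 = 0.1264 mol
Ca²⁺ + 2e⁻ → Ca, so theoretical m(Ca) = 0.06320 × 40.08 = 2.533 g
Actual mass = 62.6% × 2.533 = 1.59 g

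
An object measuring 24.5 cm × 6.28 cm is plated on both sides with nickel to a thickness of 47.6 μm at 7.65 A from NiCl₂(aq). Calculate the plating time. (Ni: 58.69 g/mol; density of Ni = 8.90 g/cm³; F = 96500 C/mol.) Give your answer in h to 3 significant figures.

Plated area = 2 × 24.5 × 6.28 = 307.7 cm²
Volume = 307.7 × 47.6×10⁻⁴ cm = 1.465 cm³
m(Ni) = 1.465 × 8.90 = 13.04 g
n(Ni) = 13.04 / 58.69 = 0.2222 mol; n(e⁻) = 2 × 0.2222 = 0.4444 mol
Q = 0.4444 × 96500 = 42880 C
t = 42880 / 7.65 = 5605 s = 1.56 h

1.56 h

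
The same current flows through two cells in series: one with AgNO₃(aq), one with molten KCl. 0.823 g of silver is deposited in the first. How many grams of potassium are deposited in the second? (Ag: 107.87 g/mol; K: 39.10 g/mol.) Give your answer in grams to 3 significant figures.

0.298 g

n(Ag) = 0.823 / 107.87 = 0.007630 mol
Ag⁺ + e⁻ → Ag, so n(e⁻) = 0.007630 mol
In series, the same 0.007630 mol of electrons flows through the second cell.
K⁺ + e⁻ → K, so n(K) = 0.007630 mol
m(K) = 0.007630 × 39.10 = 0.298 g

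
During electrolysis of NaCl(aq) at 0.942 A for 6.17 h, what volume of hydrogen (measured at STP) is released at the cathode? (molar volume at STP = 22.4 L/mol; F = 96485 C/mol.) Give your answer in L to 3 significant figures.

2.43 L

Q = 0.942 A × 22212 s = 20920 C
Moles of electrons = 20920 / 96485 = 0.2168 mol
2H⁺ + 2e⁻ → H₂, so n(H₂) = 0.2168 / 2 = 0.1084 mol
V = 0.1084 × 22.4 = 2.428 L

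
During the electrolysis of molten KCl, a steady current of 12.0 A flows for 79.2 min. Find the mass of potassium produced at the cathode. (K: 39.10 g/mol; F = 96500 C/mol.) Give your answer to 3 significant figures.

Q = 12.0 A × 4752 s = 57020 C
n(e⁻) = 57020 / 96500 = 0.5909 mol
K⁺ + e⁻ → K, so n(K) = 0.5909 mol
m = 0.5909 × 39.10 = 23.1 g

23.1 g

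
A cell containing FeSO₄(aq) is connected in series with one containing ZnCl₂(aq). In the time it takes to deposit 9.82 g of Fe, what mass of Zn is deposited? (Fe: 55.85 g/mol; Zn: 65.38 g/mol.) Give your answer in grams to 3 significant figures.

n(Fe) = 9.82 / 55.85 = 0.1758 mol
Fe²⁺ + 2e⁻ → Fe, so n(e⁻) = 2 × 0.1758 = 0.3516 mol
Since the cells are in series, n(e⁻) in the Zn cell is also 0.3516 mol.
Zn²⁺ + 2e⁻ → Zn, so n(Zn) = 0.3516 / 2 = 0.1758 mol
m(Zn) = 0.1758 × 65.38 = 11.5 g

11.5 g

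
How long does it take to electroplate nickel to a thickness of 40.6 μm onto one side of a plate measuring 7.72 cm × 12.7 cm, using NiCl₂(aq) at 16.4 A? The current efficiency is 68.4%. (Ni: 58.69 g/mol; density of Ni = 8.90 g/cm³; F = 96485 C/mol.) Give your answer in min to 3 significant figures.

Plated area = 7.72 × 12.7 = 98.04 cm²
Volume = 98.04 × 40.6×10⁻⁴ cm = 0.3980 cm³
m(Ni) = 0.3980 × 8.90 = 3.542 g
n(Ni) = 3.542 / 58.69 = 0.06035 mol; n(e⁻) = 2 × 0.06035 = 0.1207 mol
Q = 0.1207 × 96485 / 0.684 = 17030 C
t = 17030 / 16.4 = 1038 s = 17.3 min

17.3 min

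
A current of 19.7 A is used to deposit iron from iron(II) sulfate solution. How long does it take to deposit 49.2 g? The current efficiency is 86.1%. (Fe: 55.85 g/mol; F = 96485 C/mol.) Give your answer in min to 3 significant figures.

167 min

n(Fe) = 49.2 / 55.85 = 0.8809 mol
Fe²⁺ + 2e⁻ → Fe, so n(e⁻) = 2 × 0.8809 = 1.762 mol
Q = 1.762 × 96485 / 0.861 = 1.975×10^5 C
t = Q / I = 1.975×10^5 / 19.7 = 10030 s = 167 min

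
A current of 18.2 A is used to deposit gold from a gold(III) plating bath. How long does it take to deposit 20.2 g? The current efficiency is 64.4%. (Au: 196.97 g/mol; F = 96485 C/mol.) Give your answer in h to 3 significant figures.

0.704 h

n(Au) = 20.2 / 196.97 = 0.1026 mol
Au³⁺ + 3e⁻ → Au, so n(e⁻) = 3 × 0.1026 = 0.3078 mol
Q = 0.3078 × 96485 / 0.644 = 46120 C
t = Q / I = 46120 / 18.2 = 2534 s = 0.704 h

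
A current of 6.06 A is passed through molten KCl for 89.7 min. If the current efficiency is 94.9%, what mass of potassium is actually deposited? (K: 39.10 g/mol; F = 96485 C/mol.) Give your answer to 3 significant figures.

Q = 6.06 × 5382 = 32610 C
n(e⁻) = 32610 / 96485 = 0.3380 mol
K⁺ + e⁻ → K, so theoretical m(K) = 0.3380 × 39.10 = 13.22 g
Actual mass = 94.9% × 13.22 = 12.5 g

12.5 g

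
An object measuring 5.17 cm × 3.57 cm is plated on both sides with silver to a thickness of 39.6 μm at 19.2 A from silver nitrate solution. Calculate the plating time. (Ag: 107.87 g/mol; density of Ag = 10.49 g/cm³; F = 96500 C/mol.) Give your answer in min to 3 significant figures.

Plated area = 2 × 5.17 × 3.57 = 36.91 cm²
Volume = 36.91 × 39.6×10⁻⁴ cm = 0.1462 cm³
m(Ag) = 0.1462 × 10.49 = 1.534 g
n(Ag) = 1.534 / 107.87 = 0.01422 mol; n(e⁻) = 0.01422 mol
Q = 0.01422 × 96500 = 1372 C
t = 1372 / 19.2 = 71.46 s = 1.19 min

1.19 min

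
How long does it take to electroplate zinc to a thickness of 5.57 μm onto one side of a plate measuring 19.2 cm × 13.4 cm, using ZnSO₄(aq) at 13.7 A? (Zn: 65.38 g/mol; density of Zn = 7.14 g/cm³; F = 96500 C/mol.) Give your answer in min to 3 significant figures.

3.67 min

Plated area = 19.2 × 13.4 = 257.3 cm²
Volume = 257.3 × 5.57×10⁻⁴ cm = 0.1433 cm³
m(Zn) = 0.1433 × 7.14 = 1.023 g
n(Zn) = 1.023 / 65.38 = 0.01565 mol; n(e⁻) = 2 × 0.01565 = 0.03130 mol
Q = 0.03130 × 96500 = 3020 C
t = 3020 / 13.7 = 220.4 s = 3.67 min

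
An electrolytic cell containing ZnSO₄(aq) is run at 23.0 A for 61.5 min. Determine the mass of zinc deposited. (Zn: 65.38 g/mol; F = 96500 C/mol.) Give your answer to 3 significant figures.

28.8 g

Charge passed = 23.0 × 3690 = 84870 C
n(e⁻) = Q/F = 84870/96500 = 0.8795 mol
Zn²⁺ + 2e⁻ → Zn, so n(Zn) = 0.8795 / 2 = 0.4398 mol
m = 0.4398 × 65.38 = 28.8 g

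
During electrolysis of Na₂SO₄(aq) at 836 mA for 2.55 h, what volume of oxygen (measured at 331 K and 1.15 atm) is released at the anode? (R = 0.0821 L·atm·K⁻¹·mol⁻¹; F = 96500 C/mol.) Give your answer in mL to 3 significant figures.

Q = It = 0.836 × 9180 = 7674 C
n(e⁻) = 7674 / 96500 = 0.07952 mol
2H₂O → O₂ + 4H⁺ + 4e⁻, so n(O₂) = 0.07952 / 4 = 0.01988 mol
V = nRT/P = 0.01988 × 0.0821 × 331 / 1.15 = 0.4698 L
= 470 mL

470 mL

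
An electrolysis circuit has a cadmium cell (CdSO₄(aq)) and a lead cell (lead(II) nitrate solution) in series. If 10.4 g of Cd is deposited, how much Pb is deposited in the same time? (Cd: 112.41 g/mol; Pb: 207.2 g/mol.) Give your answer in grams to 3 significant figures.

19.2 g

n(Cd) = 10.4 / 112.41 = 0.09252 mol
Cd²⁺ + 2e⁻ → Cd, so n(e⁻) = 2 × 0.09252 = 0.1850 mol
Since the cells are in series, n(e⁻) in the Pb cell is also 0.1850 mol.
Pb²⁺ + 2e⁻ → Pb, so n(Pb) = 0.1850 / 2 = 0.09250 mol
m(Pb) = 0.09250 × 207.2 = 19.2 g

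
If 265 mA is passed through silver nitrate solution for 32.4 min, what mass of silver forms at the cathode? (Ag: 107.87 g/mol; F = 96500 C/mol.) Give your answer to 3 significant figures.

0.576 g

Q = 0.265 A × 1944 s = 515.2 C
Moles of electrons = 515.2 / 96500 = 0.005339 mol
Ag⁺ + e⁻ → Ag, so n(Ag) = 0.005339 mol
m = 0.005339 × 107.87 = 0.576 g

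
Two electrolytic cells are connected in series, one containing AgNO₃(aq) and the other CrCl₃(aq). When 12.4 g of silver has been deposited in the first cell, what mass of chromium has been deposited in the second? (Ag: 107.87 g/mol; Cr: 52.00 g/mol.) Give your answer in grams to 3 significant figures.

1.99 g

n(Ag) = 12.4 / 107.87 = 0.1150 mol
Ag⁺ + e⁻ → Ag, so n(e⁻) = 0.1150 mol
Same current for the same time ⇒ same n(e⁻) = 0.1150 mol in both cells.
Cr³⁺ + 3e⁻ → Cr, so n(Cr) = 0.1150 / 3 = 0.03833 mol
m(Cr) = 0.03833 × 52.00 = 1.99 g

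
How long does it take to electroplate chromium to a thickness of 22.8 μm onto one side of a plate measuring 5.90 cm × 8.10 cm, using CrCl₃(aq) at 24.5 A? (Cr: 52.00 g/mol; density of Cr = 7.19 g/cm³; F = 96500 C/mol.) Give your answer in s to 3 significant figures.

178 s

Plated area = 5.90 × 8.10 = 47.79 cm²
Volume = 47.79 × 22.8×10⁻⁴ cm = 0.1090 cm³
m(Cr) = 0.1090 × 7.19 = 0.7837 g
n(Cr) = 0.7837 / 52.00 = 0.01507 mol; n(e⁻) = 3 × 0.01507 = 0.04521 mol
Q = 0.04521 × 96500 = 4363 C
t = 4363 / 24.5 = 178.1 s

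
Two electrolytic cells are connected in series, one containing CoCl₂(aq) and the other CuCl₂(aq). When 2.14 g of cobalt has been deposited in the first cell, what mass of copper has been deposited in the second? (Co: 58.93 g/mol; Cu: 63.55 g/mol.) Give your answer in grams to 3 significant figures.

n(Co) = 2.14 / 58.93 = 0.03631 mol
Co²⁺ + 2e⁻ → Co, so n(e⁻) = 2 × 0.03631 = 0.07262 mol
Since the cells are in series, n(e⁻) in the Cu cell is also 0.07262 mol.
Cu²⁺ + 2e⁻ → Cu, so n(Cu) = 0.07262 / 2 = 0.03631 mol
m(Cu) = 0.03631 × 63.55 = 2.31 g

2.31 g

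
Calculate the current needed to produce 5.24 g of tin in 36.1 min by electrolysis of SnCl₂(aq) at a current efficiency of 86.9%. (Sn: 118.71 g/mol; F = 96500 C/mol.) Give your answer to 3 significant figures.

n(Sn) = 5.24 / 118.71 = 0.04414 mol
Sn²⁺ + 2e⁻ → Sn, so n(e⁻) = 2 × 0.04414 = 0.08828 mol
Q = 0.08828 × 96500 / 0.869 = 9803 C
I = Q / t = 9803 / 2166 s = 4.53 A

4.53 A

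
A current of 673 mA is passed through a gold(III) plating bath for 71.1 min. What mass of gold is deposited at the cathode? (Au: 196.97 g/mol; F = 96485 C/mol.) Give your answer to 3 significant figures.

Charge passed = 0.673 × 4266 = 2871 C
n(e⁻) = Q/F = 2871/96485 = 0.02976 mol
Au³⁺ + 3e⁻ → Au, so n(Au) = 0.02976 / 3 = 0.009920 mol
m = 0.009920 × 196.97 = 1.95 g

1.95 g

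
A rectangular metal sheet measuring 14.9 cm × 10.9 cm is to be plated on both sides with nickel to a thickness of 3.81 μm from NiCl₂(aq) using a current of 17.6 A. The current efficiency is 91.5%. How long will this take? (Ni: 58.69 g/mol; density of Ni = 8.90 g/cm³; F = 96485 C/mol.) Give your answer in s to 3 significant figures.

225 s

Plated area = 2 × 14.9 × 10.9 = 324.8 cm²
Volume = 324.8 × 3.81×10⁻⁴ cm = 0.1237 cm³
m(Ni) = 0.1237 × 8.90 = 1.101 g
n(Ni) = 1.101 / 58.69 = 0.01876 mol; n(e⁻) = 2 × 0.01876 = 0.03752 mol
Q = 0.03752 × 96485 / 0.915 = 3956 C
t = 3956 / 17.6 = 224.8 s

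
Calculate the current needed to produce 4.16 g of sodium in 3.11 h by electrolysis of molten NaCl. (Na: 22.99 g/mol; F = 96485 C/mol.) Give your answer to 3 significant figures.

1.56 A

n(Na) = 4.16 / 22.99 = 0.1809 mol
Na⁺ + e⁻ → Na, so n(e⁻) = 0.1809 mol
Q = 0.1809 × 96485 = 17450 C
I = Q / t = 17450 / 11196 s = 1.56 A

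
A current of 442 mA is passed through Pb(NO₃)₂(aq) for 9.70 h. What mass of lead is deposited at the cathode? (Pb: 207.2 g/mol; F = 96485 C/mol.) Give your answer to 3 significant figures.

Q = It = 0.442 × 34920 = 15430 C
n(e⁻) = Q/F = 15430/96485 = 0.1599 mol
Pb²⁺ + 2e⁻ → Pb, so n(Pb) = 0.1599 / 2 = 0.07995 mol
m = 0.07995 × 207.2 = 16.6 g

16.6 g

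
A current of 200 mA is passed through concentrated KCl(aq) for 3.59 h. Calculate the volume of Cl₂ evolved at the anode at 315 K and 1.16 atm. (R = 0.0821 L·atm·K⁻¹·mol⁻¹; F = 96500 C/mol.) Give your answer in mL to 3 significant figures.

299 mL

Q = 0.200 A × 12924 s = 2585 C
Moles of electrons = 2585 / 96500 = 0.02679 mol
2Cl⁻ → Cl₂ + 2e⁻, so n(Cl₂) = 0.02679 / 2 = 0.01340 mol
V = nRT/P = 0.01340 × 0.0821 × 315 / 1.16 = 0.2987 L
= 299 mL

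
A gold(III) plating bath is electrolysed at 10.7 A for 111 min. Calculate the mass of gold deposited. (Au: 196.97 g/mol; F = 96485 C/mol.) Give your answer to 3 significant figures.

Q = It = 10.7 × 6660 = 71260 C
n(e⁻) = 71260 / 96485 = 0.7386 mol
Au³⁺ + 3e⁻ → Au, so n(Au) = 0.7386 / 3 = 0.2462 mol
m = 0.2462 × 196.97 = 48.5 g

48.5 g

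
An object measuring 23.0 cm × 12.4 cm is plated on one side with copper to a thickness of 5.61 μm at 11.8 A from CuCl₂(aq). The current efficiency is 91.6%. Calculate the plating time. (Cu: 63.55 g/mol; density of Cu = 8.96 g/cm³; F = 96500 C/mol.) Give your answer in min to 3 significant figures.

Plated area = 23.0 × 12.4 = 285.2 cm²
Volume = 285.2 × 5.61×10⁻⁴ cm = 0.1600 cm³
m(Cu) = 0.1600 × 8.96 = 1.434 g
n(Cu) = 1.434 / 63.55 = 0.02256 mol; n(e⁻) = 2 × 0.02256 = 0.04512 mol
Q = 0.04512 × 96500 / 0.916 = 4753 C
t = 4753 / 11.8 = 402.8 s = 6.71 min

6.71 min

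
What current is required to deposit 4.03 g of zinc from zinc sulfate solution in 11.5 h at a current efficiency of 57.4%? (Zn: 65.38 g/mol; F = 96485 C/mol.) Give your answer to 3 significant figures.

0.501 A

n(Zn) = 4.03 / 65.38 = 0.06164 mol
Zn²⁺ + 2e⁻ → Zn, so n(e⁻) = 2 × 0.06164 = 0.1233 mol
Q = 0.1233 × 96485 / 0.574 = 20730 C
I = Q / t = 20730 / 41400 s = 0.501 A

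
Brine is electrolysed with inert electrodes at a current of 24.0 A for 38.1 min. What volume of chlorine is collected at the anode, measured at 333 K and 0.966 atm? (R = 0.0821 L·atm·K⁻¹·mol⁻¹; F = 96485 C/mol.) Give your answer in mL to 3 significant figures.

Q = 24.0 A × 2286 s = 54860 C
Moles of electrons = 54860 / 96485 = 0.5686 mol
2Cl⁻ → Cl₂ + 2e⁻, so n(Cl₂) = 0.5686 / 2 = 0.2843 mol
V = nRT/P = 0.2843 × 0.0821 × 333 / 0.966 = 8.046 L
= 8050 mL

8050 mL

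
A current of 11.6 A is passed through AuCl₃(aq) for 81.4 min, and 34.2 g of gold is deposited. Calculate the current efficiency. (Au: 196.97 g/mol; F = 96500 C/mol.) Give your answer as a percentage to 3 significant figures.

88.7%

Q = 11.6 × 4884 = 56650 C
n(e⁻) = 56650 / 96500 = 0.5870 mol
Au³⁺ + 3e⁻ → Au, so theoretical n(Au) = 0.1957 mol → 38.55 g
Efficiency = 34.2 / 38.55 = 0.8872 = 88.7%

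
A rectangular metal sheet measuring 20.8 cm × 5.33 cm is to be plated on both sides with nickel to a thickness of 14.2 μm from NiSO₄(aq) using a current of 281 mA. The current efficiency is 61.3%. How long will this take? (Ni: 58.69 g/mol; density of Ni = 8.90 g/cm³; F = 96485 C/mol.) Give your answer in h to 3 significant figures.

14.9 h

Plated area = 2 × 20.8 × 5.33 = 221.7 cm²
Volume = 221.7 × 14.2×10⁻⁴ cm = 0.3148 cm³
m(Ni) = 0.3148 × 8.90 = 2.802 g
n(Ni) = 2.802 / 58.69 = 0.04774 mol; n(e⁻) = 2 × 0.04774 = 0.09548 mol
Q = 0.09548 × 96485 / 0.613 = 15030 C
t = 15030 / 0.281 = 53490 s = 14.9 h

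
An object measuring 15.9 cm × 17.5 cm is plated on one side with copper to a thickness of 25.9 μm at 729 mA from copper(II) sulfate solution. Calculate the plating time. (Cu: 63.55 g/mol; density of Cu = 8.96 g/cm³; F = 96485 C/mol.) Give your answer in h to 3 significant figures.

Plated area = 15.9 × 17.5 = 278.3 cm²
Volume = 278.3 × 25.9×10⁻⁴ cm = 0.7208 cm³
m(Cu) = 0.7208 × 8.96 = 6.458 g
n(Cu) = 6.458 / 63.55 = 0.1016 mol; n(e⁻) = 2 × 0.1016 = 0.2032 mol
Q = 0.2032 × 96485 = 19610 C
t = 19610 / 0.729 = 26900 s = 7.47 h

7.47 h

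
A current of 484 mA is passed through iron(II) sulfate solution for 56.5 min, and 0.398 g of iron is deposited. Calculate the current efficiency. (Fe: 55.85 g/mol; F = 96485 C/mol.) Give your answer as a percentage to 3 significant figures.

Q = 0.484 × 3390 = 1641 C
n(e⁻) = 1641 / 96485 = 0.01701 mol
Fe²⁺ + 2e⁻ → Fe, so theoretical n(Fe) = 0.008505 mol → 0.4750 g
Efficiency = 0.398 / 0.4750 = 0.8379 = 83.8%

83.8%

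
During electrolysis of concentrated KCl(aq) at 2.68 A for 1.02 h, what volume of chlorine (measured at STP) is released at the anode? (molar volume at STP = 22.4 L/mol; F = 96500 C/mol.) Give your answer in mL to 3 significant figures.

1140 mL

Q = 2.68 A × 3672 s = 9841 C
n(e⁻) = Q/F = 9841/96500 = 0.1020 mol
2Cl⁻ → Cl₂ + 2e⁻, so n(Cl₂) = 0.1020 / 2 = 0.05100 mol
V = 0.05100 × 22.4 = 1.142 L
= 1140 mL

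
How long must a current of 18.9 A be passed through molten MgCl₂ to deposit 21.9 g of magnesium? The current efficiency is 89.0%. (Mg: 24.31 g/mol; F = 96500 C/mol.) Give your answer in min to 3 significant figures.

172 min

n(Mg) = 21.9 / 24.31 = 0.9009 mol
Mg²⁺ + 2e⁻ → Mg, so n(e⁻) = 2 × 0.9009 = 1.802 mol
Q = 1.802 × 96500 / 0.890 = 1.954×10^5 C
t = Q / I = 1.954×10^5 / 18.9 = 10340 s = 172 min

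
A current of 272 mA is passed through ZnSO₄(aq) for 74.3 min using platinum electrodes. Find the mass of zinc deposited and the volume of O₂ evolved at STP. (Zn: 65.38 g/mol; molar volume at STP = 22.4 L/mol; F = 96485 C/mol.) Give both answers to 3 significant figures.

0.411 g Zn; 0.0704 L O₂

Q = 0.272 × 4458 = 1213 C; n(e⁻) = 1213 / 96485 = 0.01257 mol
Cathode: Zn²⁺ + 2e⁻ → Zn → n(Zn) = 0.01257/2 = 0.006285 mol → 0.411 g
Anode: 2H₂O → O₂ + 4H⁺ + 4e⁻ → n(O₂) = 0.01257/4 = 0.003143 mol → 0.0704 L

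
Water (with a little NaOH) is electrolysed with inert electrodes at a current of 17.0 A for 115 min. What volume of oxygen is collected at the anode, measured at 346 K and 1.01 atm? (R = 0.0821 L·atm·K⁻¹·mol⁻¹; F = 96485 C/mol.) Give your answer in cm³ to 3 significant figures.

8550 cm³

Charge passed = 17.0 × 6900 = 1.173×10^5 C
Moles of electrons = 1.173×10^5 / 96485 = 1.216 mol
2H₂O → O₂ + 4H⁺ + 4e⁻, so n(O₂) = 1.216 / 4 = 0.3040 mol
V = nRT/P = 0.3040 × 0.0821 × 346 / 1.01 = 8.550 L
= 8550 cm³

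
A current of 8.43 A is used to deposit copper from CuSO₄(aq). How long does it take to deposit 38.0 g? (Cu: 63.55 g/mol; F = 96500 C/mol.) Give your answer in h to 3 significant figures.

3.80 h

n(Cu) = 38.0 / 63.55 = 0.5980 mol
Cu²⁺ + 2e⁻ → Cu, so n(e⁻) = 2 × 0.5980 = 1.196 mol
Q = 1.196 × 96500 = 1.154×10^5 C
t = Q / I = 1.154×10^5 / 8.43 = 13690 s = 3.80 h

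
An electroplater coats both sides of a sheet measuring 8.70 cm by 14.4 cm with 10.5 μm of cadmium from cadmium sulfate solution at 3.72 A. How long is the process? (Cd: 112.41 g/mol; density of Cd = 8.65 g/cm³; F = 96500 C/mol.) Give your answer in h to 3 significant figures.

0.292 h

Plated area = 2 × 8.70 × 14.4 = 250.6 cm²
Volume = 250.6 × 10.5×10⁻⁴ cm = 0.2631 cm³
m(Cd) = 0.2631 × 8.65 = 2.276 g
n(Cd) = 2.276 / 112.41 = 0.02025 mol; n(e⁻) = 2 × 0.02025 = 0.04050 mol
Q = 0.04050 × 96500 = 3908 C
t = 3908 / 3.72 = 1051 s = 0.292 h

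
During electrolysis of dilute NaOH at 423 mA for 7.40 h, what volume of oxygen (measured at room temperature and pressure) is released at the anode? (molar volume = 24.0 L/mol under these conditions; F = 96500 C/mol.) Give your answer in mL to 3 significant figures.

701 mL

Charge passed = 0.423 × 26640 = 11270 C
n(e⁻) = Q/F = 11270/96500 = 0.1168 mol
2H₂O → O₂ + 4H⁺ + 4e⁻, so n(O₂) = 0.1168 / 4 = 0.02920 mol
V = 0.02920 × 24.0 = 0.7008 L
= 701 mL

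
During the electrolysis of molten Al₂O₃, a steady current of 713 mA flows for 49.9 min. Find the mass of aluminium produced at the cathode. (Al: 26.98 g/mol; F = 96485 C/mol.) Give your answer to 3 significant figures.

0.199 g

Q = It = 0.713 × 2994 = 2135 C
n(e⁻) = 2135 / 96485 = 0.02213 mol
Al³⁺ + 3e⁻ → Al, so n(Al) = 0.02213 / 3 = 0.007377 mol
m = 0.007377 × 26.98 = 0.199 g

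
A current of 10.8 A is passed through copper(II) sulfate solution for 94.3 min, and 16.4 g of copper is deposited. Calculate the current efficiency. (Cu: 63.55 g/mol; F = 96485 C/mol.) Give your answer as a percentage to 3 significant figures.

Q = 10.8 × 5658 = 61110 C
n(e⁻) = 61110 / 96485 = 0.6334 mol
Cu²⁺ + 2e⁻ → Cu, so theoretical n(Cu) = 0.3167 mol → 20.13 g
Efficiency = 16.4 / 20.13 = 0.8147 = 81.5%

81.5%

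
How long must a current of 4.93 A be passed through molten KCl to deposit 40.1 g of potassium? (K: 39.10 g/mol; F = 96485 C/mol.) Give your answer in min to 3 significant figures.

n(K) = 40.1 / 39.10 = 1.026 mol
K⁺ + e⁻ → K, so n(e⁻) = 1.026 mol
Q = 1.026 × 96485 = 98990 C
t = Q / I = 98990 / 4.93 = 20080 s = 335 min

335 min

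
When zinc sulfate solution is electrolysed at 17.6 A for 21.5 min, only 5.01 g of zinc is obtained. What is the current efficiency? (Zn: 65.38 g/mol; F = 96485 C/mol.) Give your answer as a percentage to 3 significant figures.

65.1%

Q = 17.6 × 1290 = 22700 C
n(e⁻) = 22700 / 96485 = 0.2353 mol
Zn²⁺ + 2e⁻ → Zn, so theoretical n(Zn) = 0.1177 mol → 7.695 g
Efficiency = 5.01 / 7.695 = 0.6511 = 65.1%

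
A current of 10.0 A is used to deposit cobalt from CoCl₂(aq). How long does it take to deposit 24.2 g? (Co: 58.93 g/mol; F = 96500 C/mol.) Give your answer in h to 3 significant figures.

n(Co) = 24.2 / 58.93 = 0.4107 mol
Co²⁺ + 2e⁻ → Co, so n(e⁻) = 2 × 0.4107 = 0.8214 mol
Q = 0.8214 × 96500 = 79270 C
t = Q / I = 79270 / 10.0 = 7927 s = 2.20 h

2.20 h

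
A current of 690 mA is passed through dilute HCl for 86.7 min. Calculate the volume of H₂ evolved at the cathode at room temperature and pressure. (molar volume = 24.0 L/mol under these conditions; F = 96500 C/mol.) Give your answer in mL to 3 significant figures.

446 mL

Charge passed = 0.690 × 5202 = 3589 C
Moles of electrons = 3589 / 96500 = 0.03719 mol
2H⁺ + 2e⁻ → H₂, so n(H₂) = 0.03719 / 2 = 0.01860 mol
V = 0.01860 × 24.0 = 0.4464 L
= 446 mL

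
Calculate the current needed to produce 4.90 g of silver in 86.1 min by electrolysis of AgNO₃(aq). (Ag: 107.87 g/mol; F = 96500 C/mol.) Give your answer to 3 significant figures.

0.849 A

n(Ag) = 4.90 / 107.87 = 0.04543 mol
Ag⁺ + e⁻ → Ag, so n(e⁻) = 0.04543 mol
Q = 0.04543 × 96500 = 4384 C
I = Q / t = 4384 / 5166 s = 0.849 A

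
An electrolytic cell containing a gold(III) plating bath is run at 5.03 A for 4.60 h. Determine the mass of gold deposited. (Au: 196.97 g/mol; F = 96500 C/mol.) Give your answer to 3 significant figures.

56.7 g

Q = 5.03 A × 16560 s = 83300 C
n(e⁻) = 83300 / 96500 = 0.8632 mol
Au³⁺ + 3e⁻ → Au, so n(Au) = 0.8632 / 3 = 0.2877 mol
m = 0.2877 × 196.97 = 56.7 g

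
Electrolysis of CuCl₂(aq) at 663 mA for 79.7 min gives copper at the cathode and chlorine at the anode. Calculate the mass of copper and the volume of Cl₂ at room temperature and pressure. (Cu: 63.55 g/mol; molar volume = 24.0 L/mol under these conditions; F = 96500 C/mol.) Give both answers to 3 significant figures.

Q = 0.663 × 4782 = 3170 C; n(e⁻) = 3170 / 96500 = 0.03285 mol
Cathode: Cu²⁺ + 2e⁻ → Cu → n(Cu) = 0.03285/2 = 0.01643 mol → 1.04 g
Anode: 2Cl⁻ → Cl₂ + 2e⁻ → n(Cl₂) = 0.03285/2 = 0.01643 mol → 0.394 L

1.04 g Cu; 0.394 L Cl₂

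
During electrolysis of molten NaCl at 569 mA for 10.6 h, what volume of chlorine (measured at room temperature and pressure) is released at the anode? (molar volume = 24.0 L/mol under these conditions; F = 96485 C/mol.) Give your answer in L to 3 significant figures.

2.70 L

Q = It = 0.569 × 38160 = 21710 C
n(e⁻) = Q/F = 21710/96485 = 0.2250 mol
2Cl⁻ → Cl₂ + 2e⁻, so n(Cl₂) = 0.2250 / 2 = 0.1125 mol
V = 0.1125 × 24.0 = 2.700 L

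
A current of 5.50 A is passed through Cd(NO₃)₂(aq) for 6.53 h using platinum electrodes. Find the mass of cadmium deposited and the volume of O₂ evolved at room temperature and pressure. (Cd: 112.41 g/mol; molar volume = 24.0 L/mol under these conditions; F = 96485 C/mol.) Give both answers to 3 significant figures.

Q = 5.50 × 23508 = 1.293×10^5 C; n(e⁻) = 1.293×10^5 / 96485 = 1.340 mol
Cathode: Cd²⁺ + 2e⁻ → Cd → n(Cd) = 1.340/2 = 0.6700 mol → 75.3 g
Anode: 2H₂O → O₂ + 4H⁺ + 4e⁻ → n(O₂) = 1.340/4 = 0.3350 mol → 8.04 L

75.3 g Cd; 8.04 L O₂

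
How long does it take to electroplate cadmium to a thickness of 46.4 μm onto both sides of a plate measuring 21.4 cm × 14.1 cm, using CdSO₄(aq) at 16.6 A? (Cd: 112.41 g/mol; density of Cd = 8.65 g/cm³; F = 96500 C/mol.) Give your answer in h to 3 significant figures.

Plated area = 2 × 21.4 × 14.1 = 603.5 cm²
Volume = 603.5 × 46.4×10⁻⁴ cm = 2.800 cm³
m(Cd) = 2.800 × 8.65 = 24.22 g
n(Cd) = 24.22 / 112.41 = 0.2155 mol; n(e⁻) = 2 × 0.2155 = 0.4310 mol
Q = 0.4310 × 96500 = 41590 C
t = 41590 / 16.6 = 2505 s = 0.696 h

0.696 h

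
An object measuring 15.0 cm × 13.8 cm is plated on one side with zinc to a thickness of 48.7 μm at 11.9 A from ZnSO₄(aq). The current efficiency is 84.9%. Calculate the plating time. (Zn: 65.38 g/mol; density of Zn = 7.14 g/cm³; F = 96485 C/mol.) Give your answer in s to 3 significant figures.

Plated area = 15.0 × 13.8 = 207.0 cm²
Volume = 207.0 × 48.7×10⁻⁴ cm = 1.008 cm³
m(Zn) = 1.008 × 7.14 = 7.197 g
n(Zn) = 7.197 / 65.38 = 0.1101 mol; n(e⁻) = 2 × 0.1101 = 0.2202 mol
Q = 0.2202 × 96485 / 0.849 = 25020 C
t = 25020 / 11.9 = 2103 s

2100 s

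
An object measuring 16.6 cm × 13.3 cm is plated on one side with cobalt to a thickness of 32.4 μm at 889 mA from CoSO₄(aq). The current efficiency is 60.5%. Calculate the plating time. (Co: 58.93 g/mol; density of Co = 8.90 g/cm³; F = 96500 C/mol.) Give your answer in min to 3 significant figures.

646 min

Plated area = 16.6 × 13.3 = 220.8 cm²
Volume = 220.8 × 32.4×10⁻⁴ cm = 0.7154 cm³
m(Co) = 0.7154 × 8.90 = 6.367 g
n(Co) = 6.367 / 58.93 = 0.1080 mol; n(e⁻) = 2 × 0.1080 = 0.2160 mol
Q = 0.2160 × 96500 / 0.605 = 34450 C
t = 34450 / 0.889 = 38750 s = 646 min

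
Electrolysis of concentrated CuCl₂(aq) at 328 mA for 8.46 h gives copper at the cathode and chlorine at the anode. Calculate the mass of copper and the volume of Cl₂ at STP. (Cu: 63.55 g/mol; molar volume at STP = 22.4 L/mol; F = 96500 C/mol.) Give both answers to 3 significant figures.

Q = 0.328 × 30456 = 9990 C; n(e⁻) = 9990 / 96500 = 0.1035 mol
Cathode: Cu²⁺ + 2e⁻ → Cu → n(Cu) = 0.1035/2 = 0.05175 mol → 3.29 g
Anode: 2Cl⁻ → Cl₂ + 2e⁻ → n(Cl₂) = 0.1035/2 = 0.05175 mol → 1.16 L

3.29 g Cu; 1.16 L Cl₂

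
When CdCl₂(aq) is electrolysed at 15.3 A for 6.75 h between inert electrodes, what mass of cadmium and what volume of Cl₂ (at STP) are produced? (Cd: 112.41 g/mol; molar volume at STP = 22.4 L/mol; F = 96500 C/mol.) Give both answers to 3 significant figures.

217 g Cd; 43.2 L Cl₂

Q = 15.3 × 24300 = 3.718×10^5 C; n(e⁻) = 3.718×10^5 / 96500 = 3.853 mol
Cathode: Cd²⁺ + 2e⁻ → Cd → n(Cd) = 3.853/2 = 1.927 mol → 217 g
Anode: 2Cl⁻ → Cl₂ + 2e⁻ → n(Cl₂) = 3.853/2 = 1.927 mol → 43.2 L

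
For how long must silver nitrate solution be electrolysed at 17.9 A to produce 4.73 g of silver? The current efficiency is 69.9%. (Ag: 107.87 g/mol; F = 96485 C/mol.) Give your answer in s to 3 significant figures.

338 s

n(Ag) = 4.73 / 107.87 = 0.04385 mol
Ag⁺ + e⁻ → Ag, so n(e⁻) = 0.04385 mol
Q = 0.04385 × 96485 / 0.699 = 6053 C
t = Q / I = 6053 / 17.9 = 338.2 s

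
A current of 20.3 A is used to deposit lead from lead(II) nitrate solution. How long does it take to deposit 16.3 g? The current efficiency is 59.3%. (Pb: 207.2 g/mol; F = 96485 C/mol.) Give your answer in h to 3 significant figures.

n(Pb) = 16.3 / 207.2 = 0.07867 mol
Pb²⁺ + 2e⁻ → Pb, so n(e⁻) = 2 × 0.07867 = 0.1573 mol
Q = 0.1573 × 96485 / 0.593 = 25590 C
t = Q / I = 25590 / 20.3 = 1261 s = 0.350 h

0.350 h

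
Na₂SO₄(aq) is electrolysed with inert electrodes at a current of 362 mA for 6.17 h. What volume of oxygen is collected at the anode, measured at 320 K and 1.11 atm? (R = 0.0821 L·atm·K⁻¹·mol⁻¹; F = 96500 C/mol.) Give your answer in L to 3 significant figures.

Q = 0.362 A × 22212 s = 8041 C
Moles of electrons = 8041 / 96500 = 0.08333 mol
2H₂O → O₂ + 4H⁺ + 4e⁻, so n(O₂) = 0.08333 / 4 = 0.02083 mol
V = nRT/P = 0.02083 × 0.0821 × 320 / 1.11 = 0.4930 L

0.493 L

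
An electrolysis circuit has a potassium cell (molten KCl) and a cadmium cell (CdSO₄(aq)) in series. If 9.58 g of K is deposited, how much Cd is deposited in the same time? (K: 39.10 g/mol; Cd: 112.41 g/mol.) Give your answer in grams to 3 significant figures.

n(K) = 9.58 / 39.10 = 0.2450 mol
K⁺ + e⁻ → K, so n(e⁻) = 0.2450 mol
In series, the same 0.2450 mol of electrons flows through the second cell.
Cd²⁺ + 2e⁻ → Cd, so n(Cd) = 0.2450 / 2 = 0.1225 mol
m(Cd) = 0.1225 × 112.41 = 13.8 g

13.8 g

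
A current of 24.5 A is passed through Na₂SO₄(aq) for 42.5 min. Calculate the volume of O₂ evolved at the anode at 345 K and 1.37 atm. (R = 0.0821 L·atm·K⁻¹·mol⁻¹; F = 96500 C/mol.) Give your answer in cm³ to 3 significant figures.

Q = 24.5 A × 2550 s = 62480 C
n(e⁻) = Q/F = 62480/96500 = 0.6475 mol
2H₂O → O₂ + 4H⁺ + 4e⁻, so n(O₂) = 0.6475 / 4 = 0.1619 mol
V = nRT/P = 0.1619 × 0.0821 × 345 / 1.37 = 3.347 L
= 3350 cm³

3350 cm³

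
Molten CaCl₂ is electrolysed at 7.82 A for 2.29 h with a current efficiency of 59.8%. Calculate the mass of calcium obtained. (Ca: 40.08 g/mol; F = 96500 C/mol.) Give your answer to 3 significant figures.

Q = 7.82 × 8244 = 64470 C
n(e⁻) = 64470 / 96500 = 0.6681 mol
Ca²⁺ + 2e⁻ → Ca, so theoretical m(Ca) = 0.3341 × 40.08 = 13.39 g
Actual mass = 59.8% × 13.39 = 8.01 g

8.01 g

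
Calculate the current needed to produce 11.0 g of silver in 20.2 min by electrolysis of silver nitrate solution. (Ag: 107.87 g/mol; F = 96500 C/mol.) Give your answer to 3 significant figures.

8.12 A

n(Ag) = 11.0 / 107.87 = 0.1020 mol
Ag⁺ + e⁻ → Ag, so n(e⁻) = 0.1020 mol
Q = 0.1020 × 96500 = 9843 C
I = Q / t = 9843 / 1212 s = 8.12 A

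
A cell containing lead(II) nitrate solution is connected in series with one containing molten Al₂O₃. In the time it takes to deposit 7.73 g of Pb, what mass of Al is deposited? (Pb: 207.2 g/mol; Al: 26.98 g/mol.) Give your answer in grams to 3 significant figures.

0.671 g

n(Pb) = 7.73 / 207.2 = 0.03731 mol
Pb²⁺ + 2e⁻ → Pb, so n(e⁻) = 2 × 0.03731 = 0.07462 mol
The cells are in series, so the same charge (and hence the same n(e⁻) = 0.07462 mol) passes through both.
Al³⁺ + 3e⁻ → Al, so n(Al) = 0.07462 / 3 = 0.02487 mol
m(Al) = 0.02487 × 26.98 = 0.671 g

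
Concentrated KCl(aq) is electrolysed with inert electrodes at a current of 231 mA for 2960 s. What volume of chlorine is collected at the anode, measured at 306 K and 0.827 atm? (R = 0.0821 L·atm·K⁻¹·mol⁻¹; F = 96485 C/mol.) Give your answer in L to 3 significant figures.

0.108 L

Charge passed = 0.231 × 2960 = 683.8 C
n(e⁻) = Q/F = 683.8/96485 = 0.007087 mol
2Cl⁻ → Cl₂ + 2e⁻, so n(Cl₂) = 0.007087 / 2 = 0.003544 mol
V = nRT/P = 0.003544 × 0.0821 × 306 / 0.827 = 0.1077 L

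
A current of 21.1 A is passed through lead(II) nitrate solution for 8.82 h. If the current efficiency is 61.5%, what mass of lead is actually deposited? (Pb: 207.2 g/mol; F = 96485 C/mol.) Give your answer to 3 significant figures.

442 g

Q = 21.1 × 31752 = 6.700×10^5 C
n(e⁻) = 6.700×10^5 / 96485 = 6.944 mol
Pb²⁺ + 2e⁻ → Pb, so theoretical m(Pb) = 3.472 × 207.2 = 719.4 g
Actual mass = 61.5% × 719.4 = 442 g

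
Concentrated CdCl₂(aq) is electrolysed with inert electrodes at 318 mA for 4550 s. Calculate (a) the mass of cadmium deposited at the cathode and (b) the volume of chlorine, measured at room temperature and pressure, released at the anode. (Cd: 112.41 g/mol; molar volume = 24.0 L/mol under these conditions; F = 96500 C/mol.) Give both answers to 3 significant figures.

Q = 0.318 × 4550 = 1447 C; n(e⁻) = 1447 / 96500 = 0.01499 mol
Cathode: Cd²⁺ + 2e⁻ → Cd → n(Cd) = 0.01499/2 = 0.007495 mol → 0.843 g
Anode: 2Cl⁻ → Cl₂ + 2e⁻ → n(Cl₂) = 0.01499/2 = 0.007495 mol → 0.180 L

0.843 g Cd; 0.180 L Cl₂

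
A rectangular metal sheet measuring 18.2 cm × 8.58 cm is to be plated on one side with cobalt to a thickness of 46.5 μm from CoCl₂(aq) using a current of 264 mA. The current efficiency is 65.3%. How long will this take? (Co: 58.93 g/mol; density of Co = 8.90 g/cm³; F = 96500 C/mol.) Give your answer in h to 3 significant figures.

Plated area = 18.2 × 8.58 = 156.2 cm²
Volume = 156.2 × 46.5×10⁻⁴ cm = 0.7263 cm³
m(Co) = 0.7263 × 8.90 = 6.464 g
n(Co) = 6.464 / 58.93 = 0.1097 mol; n(e⁻) = 2 × 0.1097 = 0.2194 mol
Q = 0.2194 × 96500 / 0.653 = 32420 C
t = 32420 / 0.264 = 1.228×10^5 s = 34.1 h

34.1 h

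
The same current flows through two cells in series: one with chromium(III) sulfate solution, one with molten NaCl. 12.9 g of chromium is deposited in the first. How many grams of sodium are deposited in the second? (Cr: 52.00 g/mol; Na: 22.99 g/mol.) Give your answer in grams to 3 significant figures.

17.1 g

n(Cr) = 12.9 / 52.00 = 0.2481 mol
Cr³⁺ + 3e⁻ → Cr, so n(e⁻) = 3 × 0.2481 = 0.7443 mol
In series, the same 0.7443 mol of electrons flows through the second cell.
Na⁺ + e⁻ → Na, so n(Na) = 0.7443 mol
m(Na) = 0.7443 × 22.99 = 17.1 g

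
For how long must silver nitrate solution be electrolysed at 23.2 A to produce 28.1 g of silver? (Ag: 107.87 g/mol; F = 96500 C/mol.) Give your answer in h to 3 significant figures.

n(Ag) = 28.1 / 107.87 = 0.2605 mol
Ag⁺ + e⁻ → Ag, so n(e⁻) = 0.2605 mol
Q = 0.2605 × 96500 = 25140 C
t = Q / I = 25140 / 23.2 = 1084 s = 0.301 h

0.301 h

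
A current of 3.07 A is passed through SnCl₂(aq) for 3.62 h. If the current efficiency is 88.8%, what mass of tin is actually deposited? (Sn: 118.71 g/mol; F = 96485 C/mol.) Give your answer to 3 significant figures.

Q = 3.07 × 13032 = 40010 C
n(e⁻) = 40010 / 96485 = 0.4147 mol
Sn²⁺ + 2e⁻ → Sn, so theoretical m(Sn) = 0.2074 × 118.71 = 24.62 g
Actual mass = 88.8% × 24.62 = 21.9 g

21.9 g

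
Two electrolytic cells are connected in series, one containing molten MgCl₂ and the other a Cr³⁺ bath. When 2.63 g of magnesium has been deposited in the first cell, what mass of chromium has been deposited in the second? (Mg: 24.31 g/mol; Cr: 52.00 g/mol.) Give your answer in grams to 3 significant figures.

3.75 g

n(Mg) = 2.63 / 24.31 = 0.1082 mol
Mg²⁺ + 2e⁻ → Mg, so n(e⁻) = 2 × 0.1082 = 0.2164 mol
In series, the same 0.2164 mol of electrons flows through the second cell.
Cr³⁺ + 3e⁻ → Cr, so n(Cr) = 0.2164 / 3 = 0.07213 mol
m(Cr) = 0.07213 × 52.00 = 3.75 g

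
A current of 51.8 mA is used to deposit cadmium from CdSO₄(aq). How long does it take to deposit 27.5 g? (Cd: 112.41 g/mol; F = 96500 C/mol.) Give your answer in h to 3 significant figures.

253 h

n(Cd) = 27.5 / 112.41 = 0.2446 mol
Cd²⁺ + 2e⁻ → Cd, so n(e⁻) = 2 × 0.2446 = 0.4892 mol
Q = 0.4892 × 96500 = 47210 C
t = Q / I = 47210 / 0.0518 = 9.114×10^5 s = 253 h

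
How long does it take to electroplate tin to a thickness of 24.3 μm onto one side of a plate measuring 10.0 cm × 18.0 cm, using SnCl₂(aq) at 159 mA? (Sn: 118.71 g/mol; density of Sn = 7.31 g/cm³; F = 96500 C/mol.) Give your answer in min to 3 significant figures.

545 min

Plated area = 10.0 × 18.0 = 180.0 cm²
Volume = 180.0 × 24.3×10⁻⁴ cm = 0.4374 cm³
m(Sn) = 0.4374 × 7.31 = 3.197 g
n(Sn) = 3.197 / 118.71 = 0.02693 mol; n(e⁻) = 2 × 0.02693 = 0.05386 mol
Q = 0.05386 × 96500 = 5197 C
t = 5197 / 0.159 = 32690 s = 545 min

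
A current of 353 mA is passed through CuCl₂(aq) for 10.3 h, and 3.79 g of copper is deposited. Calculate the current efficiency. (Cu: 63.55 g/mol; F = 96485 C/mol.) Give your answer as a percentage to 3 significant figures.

Q = 0.353 × 37080 = 13090 C
n(e⁻) = 13090 / 96485 = 0.1357 mol
Cu²⁺ + 2e⁻ → Cu, so theoretical n(Cu) = 0.06785 mol → 4.312 g
Efficiency = 3.79 / 4.312 = 0.8789 = 87.9%

87.9%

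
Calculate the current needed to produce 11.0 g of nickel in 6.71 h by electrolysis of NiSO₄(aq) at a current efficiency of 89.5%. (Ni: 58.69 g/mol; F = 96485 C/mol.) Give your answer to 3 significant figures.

1.67 A

n(Ni) = 11.0 / 58.69 = 0.1874 mol
Ni²⁺ + 2e⁻ → Ni, so n(e⁻) = 2 × 0.1874 = 0.3748 mol
Q = 0.3748 × 96485 / 0.895 = 40410 C
I = Q / t = 40410 / 24156 s = 1.67 A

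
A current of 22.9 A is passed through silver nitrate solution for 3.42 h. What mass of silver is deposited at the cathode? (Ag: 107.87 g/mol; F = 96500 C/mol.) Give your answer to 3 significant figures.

Q = 22.9 A × 12312 s = 2.819×10^5 C
Moles of electrons = 2.819×10^5 / 96500 = 2.921 mol
Ag⁺ + e⁻ → Ag, so n(Ag) = 2.921 mol
m = 2.921 × 107.87 = 315 g

315 g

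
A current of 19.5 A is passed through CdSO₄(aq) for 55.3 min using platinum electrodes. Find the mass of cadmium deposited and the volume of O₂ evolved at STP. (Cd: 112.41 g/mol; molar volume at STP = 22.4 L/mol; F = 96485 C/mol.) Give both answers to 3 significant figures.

37.7 g Cd; 3.76 L O₂

Q = 19.5 × 3318 = 64700 C; n(e⁻) = 64700 / 96485 = 0.6706 mol
Cathode: Cd²⁺ + 2e⁻ → Cd → n(Cd) = 0.6706/2 = 0.3353 mol → 37.7 g
Anode: 2H₂O → O₂ + 4H⁺ + 4e⁻ → n(O₂) = 0.6706/4 = 0.1677 mol → 3.76 L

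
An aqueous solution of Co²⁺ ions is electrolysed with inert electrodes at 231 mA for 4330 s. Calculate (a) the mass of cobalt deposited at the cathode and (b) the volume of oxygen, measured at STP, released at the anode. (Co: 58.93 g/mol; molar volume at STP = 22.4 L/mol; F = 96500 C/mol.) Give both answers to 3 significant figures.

0.305 g Co; 0.0580 L O₂

Q = 0.231 × 4330 = 1000 C; n(e⁻) = 1000 / 96500 = 0.01036 mol
Cathode: Co²⁺ + 2e⁻ → Co → n(Co) = 0.01036/2 = 0.005180 mol → 0.305 g
Anode: 2H₂O → O₂ + 4H⁺ + 4e⁻ → n(O₂) = 0.01036/4 = 0.002590 mol → 0.0580 L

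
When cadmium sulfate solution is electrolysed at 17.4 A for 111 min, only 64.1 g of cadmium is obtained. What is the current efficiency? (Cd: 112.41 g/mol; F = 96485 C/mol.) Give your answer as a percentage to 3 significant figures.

95.0%

Q = 17.4 × 6660 = 1.159×10^5 C
n(e⁻) = 1.159×10^5 / 96485 = 1.201 mol
Cd²⁺ + 2e⁻ → Cd, so theoretical n(Cd) = 0.6005 mol → 67.50 g
Efficiency = 64.1 / 67.50 = 0.9496 = 95.0%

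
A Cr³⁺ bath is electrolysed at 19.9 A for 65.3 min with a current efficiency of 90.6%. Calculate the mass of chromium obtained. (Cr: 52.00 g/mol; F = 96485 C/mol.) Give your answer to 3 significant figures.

12.7 g

Q = 19.9 × 3918 = 77970 C
n(e⁻) = 77970 / 96485 = 0.8081 mol
Cr³⁺ + 3e⁻ → Cr, so theoretical m(Cr) = 0.2694 × 52.00 = 14.01 g
Actual mass = 90.6% × 14.01 = 12.7 g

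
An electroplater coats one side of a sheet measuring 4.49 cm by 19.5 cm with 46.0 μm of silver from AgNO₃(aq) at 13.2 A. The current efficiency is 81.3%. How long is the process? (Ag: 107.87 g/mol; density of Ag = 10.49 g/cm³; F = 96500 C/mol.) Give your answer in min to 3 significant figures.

Plated area = 4.49 × 19.5 = 87.56 cm²
Volume = 87.56 × 46.0×10⁻⁴ cm = 0.4028 cm³
m(Ag) = 0.4028 × 10.49 = 4.225 g
n(Ag) = 4.225 / 107.87 = 0.03917 mol; n(e⁻) = 0.03917 mol
Q = 0.03917 × 96500 / 0.813 = 4649 C
t = 4649 / 13.2 = 352.2 s = 5.87 min

5.87 min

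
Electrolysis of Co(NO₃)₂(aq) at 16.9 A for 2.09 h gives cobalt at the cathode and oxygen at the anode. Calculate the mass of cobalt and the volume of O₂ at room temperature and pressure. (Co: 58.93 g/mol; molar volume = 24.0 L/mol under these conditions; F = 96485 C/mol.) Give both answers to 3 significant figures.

38.8 g Co; 7.91 L O₂

Q = 16.9 × 7524 = 1.272×10^5 C; n(e⁻) = 1.272×10^5 / 96485 = 1.318 mol
Cathode: Co²⁺ + 2e⁻ → Co → n(Co) = 1.318/2 = 0.6590 mol → 38.8 g
Anode: 2H₂O → O₂ + 4H⁺ + 4e⁻ → n(O₂) = 1.318/4 = 0.3295 mol → 7.91 L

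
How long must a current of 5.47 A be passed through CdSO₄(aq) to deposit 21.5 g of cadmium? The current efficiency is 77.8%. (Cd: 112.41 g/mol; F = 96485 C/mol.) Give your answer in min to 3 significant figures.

145 min

n(Cd) = 21.5 / 112.41 = 0.1913 mol
Cd²⁺ + 2e⁻ → Cd, so n(e⁻) = 2 × 0.1913 = 0.3826 mol
Q = 0.3826 × 96485 / 0.778 = 47450 C
t = Q / I = 47450 / 5.47 = 8675 s = 145 min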